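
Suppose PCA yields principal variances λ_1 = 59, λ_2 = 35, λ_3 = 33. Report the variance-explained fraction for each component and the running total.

Step 1 — total variance = trace(Sigma) = Σ λ_i = 59 + 35 + 33 = 127.

Step 2 — fraction explained by component i = λ_i / Σ λ:
  PC1: 59/127 = 0.4646
  PC2: 35/127 = 0.2756
  PC3: 33/127 = 0.2598

Step 3 — cumulative fraction after k components = (λ_1 + ... + λ_k) / Σ λ:
  k = 1: 59/127 = 0.4646
  k = 2: (59 + 35)/127 = 94/127 = 0.7402
  k = 3: (59 + 35 + 33)/127 = 127/127 = 1

Summary (fraction, with percent):

explained: PC1 0.4646 (46.46%), PC2 0.2756 (27.56%), PC3 0.2598 (25.98%);  cumulative: 0.4646, 0.7402, 1


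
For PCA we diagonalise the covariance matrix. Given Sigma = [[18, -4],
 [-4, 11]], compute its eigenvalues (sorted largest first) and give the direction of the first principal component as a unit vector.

Step 1 — characteristic polynomial of 2×2 Sigma:
  det(Sigma - λI) = λ² - trace · λ + det = 0.
  trace = 18 + 11 = 29, det = 18·11 - (-4)² = 182.
Step 2 — discriminant:
  Δ = trace² - 4·det = 841 - 728 = 113.
Step 3 — eigenvalues:
  λ = (trace ± √Δ)/2 = (29 ± 10.6301)/2,
  λ_1 = 19.8151,  λ_2 = 9.1849.

Step 4 — unit eigenvector for λ_1: solve (Sigma - λ_1 I)v = 0. First row:
  (18 - 19.8151)·v_x + (-4)·v_y = 0, i.e. (-1.8151)·v_x + (-4)·v_y = 0,
  so v ∝ (b, λ_1 - a) = (-4, 1.8151); multiply by -1 so the first entry is positive: u = (4, -1.8151).
  ||u|| = √((4)² + (-1.8151)²) = √(19.2945) ≈ 4.3925,
  v_1 = u/||u|| ≈ (0.9106, -0.4132) (||v_1|| = 1).

λ_1 = 19.8151,  λ_2 = 9.1849;  v_1 ≈ (0.9106, -0.4132)


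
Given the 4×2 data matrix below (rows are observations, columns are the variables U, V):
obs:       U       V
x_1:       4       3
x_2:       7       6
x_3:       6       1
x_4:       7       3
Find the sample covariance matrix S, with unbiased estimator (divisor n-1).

Step 1 — column means:
  mean(U) = (4 + 7 + 6 + 7) / 4 = 24/4 = 6
  mean(V) = (3 + 6 + 1 + 3) / 4 = 13/4 = 3.25

Step 2 — sample covariance S[i,j] = (1/(n-1)) · Σ_k (x_{k,i} - mean_i) · (x_{k,j} - mean_j), with n-1 = 3.
  S[U,U] = ((-2)·(-2) + (1)·(1) + (0)·(0) + (1)·(1)) / 3 = 6/3 = 2
  S[U,V] = ((-2)·(-0.25) + (1)·(2.75) + (0)·(-2.25) + (1)·(-0.25)) / 3 = 3/3 = 1
  S[V,V] = ((-0.25)·(-0.25) + (2.75)·(2.75) + (-2.25)·(-2.25) + (-0.25)·(-0.25)) / 3 = 12.75/3 = 4.25

S is symmetric (S[j,i] = S[i,j]). Assembling:

S = [[2, 1],
 [1, 4.25]]


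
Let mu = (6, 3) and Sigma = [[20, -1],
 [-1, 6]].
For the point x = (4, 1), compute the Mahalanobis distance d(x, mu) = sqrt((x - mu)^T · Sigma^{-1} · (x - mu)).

Step 1 — centre the observation: (x - mu) = (-2, -2).

Step 2 — invert Sigma. det(Sigma) = 20·6 - (-1)² = 119.
  Sigma^{-1} = (1/det) · [[d, -b], [-b, a]] = [[0.0504, 0.0084],
 [0.0084, 0.1681]].

Step 3 — form the quadratic (x - mu)^T · Sigma^{-1} · (x - mu):
  Sigma^{-1} · (x - mu) = (-0.1176, -0.3529).
  (x - mu)^T · [Sigma^{-1} · (x - mu)] = (-2)·(-0.1176) + (-2)·(-0.3529) = 0.9412.

Step 4 — take square root: d = √(0.9412) ≈ 0.9701.

d(x, mu) = √(0.9412) ≈ 0.9701


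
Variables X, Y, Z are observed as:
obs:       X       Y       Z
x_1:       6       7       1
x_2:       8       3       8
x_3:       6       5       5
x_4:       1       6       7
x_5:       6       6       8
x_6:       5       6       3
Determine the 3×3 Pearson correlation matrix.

Step 1 — column means:
  mean(X) = (6 + 8 + 6 + 1 + 6 + 5) / 6 = 32/6 = 5.3333
  mean(Y) = (7 + 3 + 5 + 6 + 6 + 6) / 6 = 33/6 = 5.5
  mean(Z) = (1 + 8 + 5 + 7 + 8 + 3) / 6 = 32/6 = 5.3333

Step 2 — sample variances and covariances s[i,j] = (1/(n-1)) · Σ_k (x_{k,i} - mean_i) · (x_{k,j} - mean_j), with n-1 = 5:
  s[X,X] = ((0.6667)·(0.6667) + (2.6667)·(2.6667) + (0.6667)·(0.6667) + (-4.3333)·(-4.3333) + (0.6667)·(0.6667) + (-0.3333)·(-0.3333)) / 5 = 27.3333/5 = 5.4667
  s[X,Y] = ((0.6667)·(1.5) + (2.6667)·(-2.5) + (0.6667)·(-0.5) + (-4.3333)·(0.5) + (0.6667)·(0.5) + (-0.3333)·(0.5)) / 5 = -8/5 = -1.6
  s[X,Z] = ((0.6667)·(-4.3333) + (2.6667)·(2.6667) + (0.6667)·(-0.3333) + (-4.3333)·(1.6667) + (0.6667)·(2.6667) + (-0.3333)·(-2.3333)) / 5 = -0.6667/5 = -0.1333
  s[Y,Y] = ((1.5)·(1.5) + (-2.5)·(-2.5) + (-0.5)·(-0.5) + (0.5)·(0.5) + (0.5)·(0.5) + (0.5)·(0.5)) / 5 = 9.5/5 = 1.9
  s[Y,Z] = ((1.5)·(-4.3333) + (-2.5)·(2.6667) + (-0.5)·(-0.3333) + (0.5)·(1.6667) + (0.5)·(2.6667) + (0.5)·(-2.3333)) / 5 = -12/5 = -2.4
  s[Z,Z] = ((-4.3333)·(-4.3333) + (2.6667)·(2.6667) + (-0.3333)·(-0.3333) + (1.6667)·(1.6667) + (2.6667)·(2.6667) + (-2.3333)·(-2.3333)) / 5 = 41.3333/5 = 8.2667
  Sample standard deviations s_i = √(s[i,i]):
  s(X) = √(5.4667) = 2.3381
  s(Y) = √(1.9) = 1.3784
  s(Z) = √(8.2667) = 2.8752

Step 3 — r_{ij} = s_{ij} / (s_i · s_j):
  r[X,X] = 1 (diagonal).
  r[X,Y] = -1.6 / (2.3381 · 1.3784) = -1.6 / 3.2228 = -0.4965
  r[X,Z] = -0.1333 / (2.3381 · 2.8752) = -0.1333 / 6.7224 = -0.0198
  r[Y,Y] = 1 (diagonal).
  r[Y,Z] = -2.4 / (1.3784 · 2.8752) = -2.4 / 3.9632 = -0.6056
  r[Z,Z] = 1 (diagonal).

R is symmetric with unit diagonal. Assembling:

R = [[1, -0.4965, -0.0198],
 [-0.4965, 1, -0.6056],
 [-0.0198, -0.6056, 1]]


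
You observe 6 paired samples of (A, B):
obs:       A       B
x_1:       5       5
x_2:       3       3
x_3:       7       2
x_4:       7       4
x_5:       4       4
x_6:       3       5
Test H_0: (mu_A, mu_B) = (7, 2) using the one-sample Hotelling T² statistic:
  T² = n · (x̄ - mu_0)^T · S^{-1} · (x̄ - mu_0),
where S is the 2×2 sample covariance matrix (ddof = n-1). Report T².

Step 1 — sample mean vector:
  mean(A) = (5 + 3 + 7 + 7 + 4 + 3) / 6 = 29/6 = 4.8333
  mean(B) = (5 + 3 + 2 + 4 + 4 + 5) / 6 = 23/6 = 3.8333
  x̄ = (4.8333, 3.8333),  deviation x̄ - mu_0 = (4.8333, 3.8333) - (7, 2) = (-2.1667, 1.8333).

Step 2 — sample covariance matrix, S[i,j] = (1/(n-1)) · Σ_k (x_{k,i} - mean_i) · (x_{k,j} - mean_j), divisor n-1 = 5:
  S[A,A] = ((0.1667)·(0.1667) + (-1.8333)·(-1.8333) + (2.1667)·(2.1667) + (2.1667)·(2.1667) + (-0.8333)·(-0.8333) + (-1.8333)·(-1.8333)) / 5 = 16.8333/5 = 3.3667
  S[A,B] = ((0.1667)·(1.1667) + (-1.8333)·(-0.8333) + (2.1667)·(-1.8333) + (2.1667)·(0.1667) + (-0.8333)·(0.1667) + (-1.8333)·(1.1667)) / 5 = -4.1667/5 = -0.8333
  S[B,B] = ((1.1667)·(1.1667) + (-0.8333)·(-0.8333) + (-1.8333)·(-1.8333) + (0.1667)·(0.1667) + (0.1667)·(0.1667) + (1.1667)·(1.1667)) / 5 = 6.8333/5 = 1.3667
  S = [[3.3667, -0.8333],
 [-0.8333, 1.3667]].

Step 3 — invert S. det(S) = 3.3667·1.3667 - (-0.8333)² = 3.9067.
  S^{-1} = (1/det) · [[d, -b], [-b, a]] = [[0.3498, 0.2133],
 [0.2133, 0.8618]].

Step 4 — quadratic form (x̄ - mu_0)^T · S^{-1} · (x̄ - mu_0):
  S^{-1} · (x̄ - mu_0) = (-0.3669, 1.1177),
  (x̄ - mu_0)^T · [...] = (-2.1667)·(-0.3669) + (1.8333)·(1.1177) = 2.8441.

Step 5 — scale by n: T² = 6 · 2.8441 = 17.0648.

T² ≈ 17.0648


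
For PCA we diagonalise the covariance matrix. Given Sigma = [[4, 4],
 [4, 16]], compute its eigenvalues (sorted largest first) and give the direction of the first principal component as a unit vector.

Step 1 — characteristic polynomial of 2×2 Sigma:
  det(Sigma - λI) = λ² - trace · λ + det = 0.
  trace = 4 + 16 = 20, det = 4·16 - (4)² = 48.
Step 2 — discriminant:
  Δ = trace² - 4·det = 400 - 192 = 208.
Step 3 — eigenvalues:
  λ = (trace ± √Δ)/2 = (20 ± 14.4222)/2,
  λ_1 = 17.2111,  λ_2 = 2.7889.

Step 4 — unit eigenvector for λ_1: solve (Sigma - λ_1 I)v = 0. First row:
  (4 - 17.2111)·v_x + (4)·v_y = 0, i.e. (-13.2111)·v_x + (4)·v_y = 0,
  so v ∝ (b, λ_1 - a) = (4, 13.2111) = u.
  ||u|| = √((4)² + (13.2111)²) = √(190.5332) ≈ 13.8034,
  v_1 = u/||u|| ≈ (0.2898, 0.9571) (||v_1|| = 1).

λ_1 = 17.2111,  λ_2 = 2.7889;  v_1 ≈ (0.2898, 0.9571)


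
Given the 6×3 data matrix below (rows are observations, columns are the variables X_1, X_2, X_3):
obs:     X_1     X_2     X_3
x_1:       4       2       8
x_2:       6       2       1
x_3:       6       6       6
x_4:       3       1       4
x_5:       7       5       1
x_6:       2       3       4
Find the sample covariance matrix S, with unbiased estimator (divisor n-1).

Step 1 — column means:
  mean(X_1) = (4 + 6 + 6 + 3 + 7 + 2) / 6 = 28/6 = 4.6667
  mean(X_2) = (2 + 2 + 6 + 1 + 5 + 3) / 6 = 19/6 = 3.1667
  mean(X_3) = (8 + 1 + 6 + 4 + 1 + 4) / 6 = 24/6 = 4

Step 2 — sample covariance S[i,j] = (1/(n-1)) · Σ_k (x_{k,i} - mean_i) · (x_{k,j} - mean_j), with n-1 = 5.
  S[X_1,X_1] = ((-0.6667)·(-0.6667) + (1.3333)·(1.3333) + (1.3333)·(1.3333) + (-1.6667)·(-1.6667) + (2.3333)·(2.3333) + (-2.6667)·(-2.6667)) / 5 = 19.3333/5 = 3.8667
  S[X_1,X_2] = ((-0.6667)·(-1.1667) + (1.3333)·(-1.1667) + (1.3333)·(2.8333) + (-1.6667)·(-2.1667) + (2.3333)·(1.8333) + (-2.6667)·(-0.1667)) / 5 = 11.3333/5 = 2.2667
  S[X_1,X_3] = ((-0.6667)·(4) + (1.3333)·(-3) + (1.3333)·(2) + (-1.6667)·(0) + (2.3333)·(-3) + (-2.6667)·(0)) / 5 = -11/5 = -2.2
  S[X_2,X_2] = ((-1.1667)·(-1.1667) + (-1.1667)·(-1.1667) + (2.8333)·(2.8333) + (-2.1667)·(-2.1667) + (1.8333)·(1.8333) + (-0.1667)·(-0.1667)) / 5 = 18.8333/5 = 3.7667
  S[X_2,X_3] = ((-1.1667)·(4) + (-1.1667)·(-3) + (2.8333)·(2) + (-2.1667)·(0) + (1.8333)·(-3) + (-0.1667)·(0)) / 5 = -1/5 = -0.2
  S[X_3,X_3] = ((4)·(4) + (-3)·(-3) + (2)·(2) + (0)·(0) + (-3)·(-3) + (0)·(0)) / 5 = 38/5 = 7.6

S is symmetric (S[j,i] = S[i,j]). Assembling:

S = [[3.8667, 2.2667, -2.2],
 [2.2667, 3.7667, -0.2],
 [-2.2, -0.2, 7.6]]


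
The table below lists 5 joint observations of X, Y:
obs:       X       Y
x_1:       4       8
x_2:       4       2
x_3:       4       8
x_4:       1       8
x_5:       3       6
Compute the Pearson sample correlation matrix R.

Step 1 — column means:
  mean(X) = (4 + 4 + 4 + 1 + 3) / 5 = 16/5 = 3.2
  mean(Y) = (8 + 2 + 8 + 8 + 6) / 5 = 32/5 = 6.4

Step 2 — sample variances and covariances s[i,j] = (1/(n-1)) · Σ_k (x_{k,i} - mean_i) · (x_{k,j} - mean_j), with n-1 = 4:
  s[X,X] = ((0.8)·(0.8) + (0.8)·(0.8) + (0.8)·(0.8) + (-2.2)·(-2.2) + (-0.2)·(-0.2)) / 4 = 6.8/4 = 1.7
  s[X,Y] = ((0.8)·(1.6) + (0.8)·(-4.4) + (0.8)·(1.6) + (-2.2)·(1.6) + (-0.2)·(-0.4)) / 4 = -4.4/4 = -1.1
  s[Y,Y] = ((1.6)·(1.6) + (-4.4)·(-4.4) + (1.6)·(1.6) + (1.6)·(1.6) + (-0.4)·(-0.4)) / 4 = 27.2/4 = 6.8
  Sample standard deviations s_i = √(s[i,i]):
  s(X) = √(1.7) = 1.3038
  s(Y) = √(6.8) = 2.6077

Step 3 — r_{ij} = s_{ij} / (s_i · s_j):
  r[X,X] = 1 (diagonal).
  r[X,Y] = -1.1 / (1.3038 · 2.6077) = -1.1 / 3.4 = -0.3235
  r[Y,Y] = 1 (diagonal).

R is symmetric with unit diagonal. Assembling:

R = [[1, -0.3235],
 [-0.3235, 1]]


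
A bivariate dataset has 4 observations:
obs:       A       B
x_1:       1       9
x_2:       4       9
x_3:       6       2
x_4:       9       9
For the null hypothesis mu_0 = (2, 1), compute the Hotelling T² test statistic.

Step 1 — sample mean vector:
  mean(A) = (1 + 4 + 6 + 9) / 4 = 20/4 = 5
  mean(B) = (9 + 9 + 2 + 9) / 4 = 29/4 = 7.25
  x̄ = (5, 7.25),  deviation x̄ - mu_0 = (5, 7.25) - (2, 1) = (3, 6.25).

Step 2 — sample covariance matrix, S[i,j] = (1/(n-1)) · Σ_k (x_{k,i} - mean_i) · (x_{k,j} - mean_j), divisor n-1 = 3:
  S[A,A] = ((-4)·(-4) + (-1)·(-1) + (1)·(1) + (4)·(4)) / 3 = 34/3 = 11.3333
  S[A,B] = ((-4)·(1.75) + (-1)·(1.75) + (1)·(-5.25) + (4)·(1.75)) / 3 = -7/3 = -2.3333
  S[B,B] = ((1.75)·(1.75) + (1.75)·(1.75) + (-5.25)·(-5.25) + (1.75)·(1.75)) / 3 = 36.75/3 = 12.25
  S = [[11.3333, -2.3333],
 [-2.3333, 12.25]].

Step 3 — invert S. det(S) = 11.3333·12.25 - (-2.3333)² = 133.3889.
  S^{-1} = (1/det) · [[d, -b], [-b, a]] = [[0.0918, 0.0175],
 [0.0175, 0.085]].

Step 4 — quadratic form (x̄ - mu_0)^T · S^{-1} · (x̄ - mu_0):
  S^{-1} · (x̄ - mu_0) = (0.3848, 0.5835),
  (x̄ - mu_0)^T · [...] = (3)·(0.3848) + (6.25)·(0.5835) = 4.8014.

Step 5 — scale by n: T² = 4 · 4.8014 = 19.2057.

T² ≈ 19.2057


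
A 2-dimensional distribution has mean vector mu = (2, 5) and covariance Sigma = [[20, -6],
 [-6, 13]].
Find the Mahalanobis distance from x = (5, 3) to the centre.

Step 1 — centre the observation: (x - mu) = (3, -2).

Step 2 — invert Sigma. det(Sigma) = 20·13 - (-6)² = 224.
  Sigma^{-1} = (1/det) · [[d, -b], [-b, a]] = [[0.058, 0.0268],
 [0.0268, 0.0893]].

Step 3 — form the quadratic (x - mu)^T · Sigma^{-1} · (x - mu):
  Sigma^{-1} · (x - mu) = (0.1205, -0.0982).
  (x - mu)^T · [Sigma^{-1} · (x - mu)] = (3)·(0.1205) + (-2)·(-0.0982) = 0.558.

Step 4 — take square root: d = √(0.558) ≈ 0.747.

d(x, mu) = √(0.558) ≈ 0.747


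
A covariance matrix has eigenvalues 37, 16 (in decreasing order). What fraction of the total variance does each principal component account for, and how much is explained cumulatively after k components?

Step 1 — total variance = trace(Sigma) = Σ λ_i = 37 + 16 = 53.

Step 2 — fraction explained by component i = λ_i / Σ λ:
  PC1: 37/53 = 0.6981
  PC2: 16/53 = 0.3019

Step 3 — cumulative fraction after k components = (λ_1 + ... + λ_k) / Σ λ:
  k = 1: 37/53 = 0.6981
  k = 2: (37 + 16)/53 = 53/53 = 1

Summary (fraction, with percent):

explained: PC1 0.6981 (69.81%), PC2 0.3019 (30.19%);  cumulative: 0.6981, 1


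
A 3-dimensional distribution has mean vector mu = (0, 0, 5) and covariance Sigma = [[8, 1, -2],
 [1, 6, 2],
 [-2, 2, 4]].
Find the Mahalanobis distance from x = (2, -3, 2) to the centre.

Step 1 — centre the observation: (x - mu) = (2, -3, -3).

Step 2 — invert Sigma (cofactor / det for 3×3, or solve directly):
  Sigma^{-1} = [[0.1613, -0.0645, 0.1129],
 [-0.0645, 0.2258, -0.1452],
 [0.1129, -0.1452, 0.379]].

Step 3 — form the quadratic (x - mu)^T · Sigma^{-1} · (x - mu):
  Sigma^{-1} · (x - mu) = (0.1774, -0.371, -0.4758).
  (x - mu)^T · [Sigma^{-1} · (x - mu)] = (2)·(0.1774) + (-3)·(-0.371) + (-3)·(-0.4758) = 2.8952.

Step 4 — take square root: d = √(2.8952) ≈ 1.7015.

d(x, mu) = √(2.8952) ≈ 1.7015


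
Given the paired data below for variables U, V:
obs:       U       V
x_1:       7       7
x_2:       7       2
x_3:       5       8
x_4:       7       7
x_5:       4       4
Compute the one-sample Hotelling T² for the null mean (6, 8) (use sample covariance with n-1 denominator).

Step 1 — sample mean vector:
  mean(U) = (7 + 7 + 5 + 7 + 4) / 5 = 30/5 = 6
  mean(V) = (7 + 2 + 8 + 7 + 4) / 5 = 28/5 = 5.6
  x̄ = (6, 5.6),  deviation x̄ - mu_0 = (6, 5.6) - (6, 8) = (0, -2.4).

Step 2 — sample covariance matrix, S[i,j] = (1/(n-1)) · Σ_k (x_{k,i} - mean_i) · (x_{k,j} - mean_j), divisor n-1 = 4:
  S[U,U] = ((1)·(1) + (1)·(1) + (-1)·(-1) + (1)·(1) + (-2)·(-2)) / 4 = 8/4 = 2
  S[U,V] = ((1)·(1.4) + (1)·(-3.6) + (-1)·(2.4) + (1)·(1.4) + (-2)·(-1.6)) / 4 = 0/4 = 0
  S[V,V] = ((1.4)·(1.4) + (-3.6)·(-3.6) + (2.4)·(2.4) + (1.4)·(1.4) + (-1.6)·(-1.6)) / 4 = 25.2/4 = 6.3
  S = [[2, 0],
 [0, 6.3]].

Step 3 — invert S. det(S) = 2·6.3 - (0)² = 12.6.
  S^{-1} = (1/det) · [[d, -b], [-b, a]] = [[0.5, 0],
 [0, 0.1587]].

Step 4 — quadratic form (x̄ - mu_0)^T · S^{-1} · (x̄ - mu_0):
  S^{-1} · (x̄ - mu_0) = (0, -0.381),
  (x̄ - mu_0)^T · [...] = (0)·(0) + (-2.4)·(-0.381) = 0.9143.

Step 5 — scale by n: T² = 5 · 0.9143 = 4.5714.

T² ≈ 4.5714


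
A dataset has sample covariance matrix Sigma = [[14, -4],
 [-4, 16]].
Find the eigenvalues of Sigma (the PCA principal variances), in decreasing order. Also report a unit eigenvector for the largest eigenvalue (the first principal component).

Step 1 — characteristic polynomial of 2×2 Sigma:
  det(Sigma - λI) = λ² - trace · λ + det = 0.
  trace = 14 + 16 = 30, det = 14·16 - (-4)² = 208.
Step 2 — discriminant:
  Δ = trace² - 4·det = 900 - 832 = 68.
Step 3 — eigenvalues:
  λ = (trace ± √Δ)/2 = (30 ± 8.2462)/2,
  λ_1 = 19.1231,  λ_2 = 10.8769.

Step 4 — unit eigenvector for λ_1: solve (Sigma - λ_1 I)v = 0. First row:
  (14 - 19.1231)·v_x + (-4)·v_y = 0, i.e. (-5.1231)·v_x + (-4)·v_y = 0,
  so v ∝ (b, λ_1 - a) = (-4, 5.1231); multiply by -1 so the first entry is positive: u = (4, -5.1231).
  ||u|| = √((4)² + (-5.1231)²) = √(42.2462) ≈ 6.4997,
  v_1 = u/||u|| ≈ (0.6154, -0.7882) (||v_1|| = 1).

λ_1 = 19.1231,  λ_2 = 10.8769;  v_1 ≈ (0.6154, -0.7882)


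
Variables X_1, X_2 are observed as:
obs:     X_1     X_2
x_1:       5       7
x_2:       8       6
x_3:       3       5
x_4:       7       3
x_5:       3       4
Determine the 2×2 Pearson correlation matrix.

Step 1 — column means:
  mean(X_1) = (5 + 8 + 3 + 7 + 3) / 5 = 26/5 = 5.2
  mean(X_2) = (7 + 6 + 5 + 3 + 4) / 5 = 25/5 = 5

Step 2 — sample variances and covariances s[i,j] = (1/(n-1)) · Σ_k (x_{k,i} - mean_i) · (x_{k,j} - mean_j), with n-1 = 4:
  s[X_1,X_1] = ((-0.2)·(-0.2) + (2.8)·(2.8) + (-2.2)·(-2.2) + (1.8)·(1.8) + (-2.2)·(-2.2)) / 4 = 20.8/4 = 5.2
  s[X_1,X_2] = ((-0.2)·(2) + (2.8)·(1) + (-2.2)·(0) + (1.8)·(-2) + (-2.2)·(-1)) / 4 = 1/4 = 0.25
  s[X_2,X_2] = ((2)·(2) + (1)·(1) + (0)·(0) + (-2)·(-2) + (-1)·(-1)) / 4 = 10/4 = 2.5
  Sample standard deviations s_i = √(s[i,i]):
  s(X_1) = √(5.2) = 2.2804
  s(X_2) = √(2.5) = 1.5811

Step 3 — r_{ij} = s_{ij} / (s_i · s_j):
  r[X_1,X_1] = 1 (diagonal).
  r[X_1,X_2] = 0.25 / (2.2804 · 1.5811) = 0.25 / 3.6056 = 0.0693
  r[X_2,X_2] = 1 (diagonal).

R is symmetric with unit diagonal. Assembling:

R = [[1, 0.0693],
 [0.0693, 1]]


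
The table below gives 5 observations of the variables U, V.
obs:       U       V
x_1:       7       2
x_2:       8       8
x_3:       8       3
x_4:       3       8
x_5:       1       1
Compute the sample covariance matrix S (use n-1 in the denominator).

Step 1 — column means:
  mean(U) = (7 + 8 + 8 + 3 + 1) / 5 = 27/5 = 5.4
  mean(V) = (2 + 8 + 3 + 8 + 1) / 5 = 22/5 = 4.4

Step 2 — sample covariance S[i,j] = (1/(n-1)) · Σ_k (x_{k,i} - mean_i) · (x_{k,j} - mean_j), with n-1 = 4.
  S[U,U] = ((1.6)·(1.6) + (2.6)·(2.6) + (2.6)·(2.6) + (-2.4)·(-2.4) + (-4.4)·(-4.4)) / 4 = 41.2/4 = 10.3
  S[U,V] = ((1.6)·(-2.4) + (2.6)·(3.6) + (2.6)·(-1.4) + (-2.4)·(3.6) + (-4.4)·(-3.4)) / 4 = 8.2/4 = 2.05
  S[V,V] = ((-2.4)·(-2.4) + (3.6)·(3.6) + (-1.4)·(-1.4) + (3.6)·(3.6) + (-3.4)·(-3.4)) / 4 = 45.2/4 = 11.3

S is symmetric (S[j,i] = S[i,j]). Assembling:

S = [[10.3, 2.05],
 [2.05, 11.3]]


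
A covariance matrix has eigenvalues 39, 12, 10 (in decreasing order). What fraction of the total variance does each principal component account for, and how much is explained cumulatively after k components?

Step 1 — total variance = trace(Sigma) = Σ λ_i = 39 + 12 + 10 = 61.

Step 2 — fraction explained by component i = λ_i / Σ λ:
  PC1: 39/61 = 0.6393
  PC2: 12/61 = 0.1967
  PC3: 10/61 = 0.1639

Step 3 — cumulative fraction after k components = (λ_1 + ... + λ_k) / Σ λ:
  k = 1: 39/61 = 0.6393
  k = 2: (39 + 12)/61 = 51/61 = 0.8361
  k = 3: (39 + 12 + 10)/61 = 61/61 = 1

Summary (fraction, with percent):

explained: PC1 0.6393 (63.93%), PC2 0.1967 (19.67%), PC3 0.1639 (16.39%);  cumulative: 0.6393, 0.8361, 1


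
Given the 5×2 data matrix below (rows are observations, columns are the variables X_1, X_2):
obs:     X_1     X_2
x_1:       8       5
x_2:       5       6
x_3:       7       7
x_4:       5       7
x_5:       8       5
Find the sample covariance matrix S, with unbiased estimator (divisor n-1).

Step 1 — column means:
  mean(X_1) = (8 + 5 + 7 + 5 + 8) / 5 = 33/5 = 6.6
  mean(X_2) = (5 + 6 + 7 + 7 + 5) / 5 = 30/5 = 6

Step 2 — sample covariance S[i,j] = (1/(n-1)) · Σ_k (x_{k,i} - mean_i) · (x_{k,j} - mean_j), with n-1 = 4.
  S[X_1,X_1] = ((1.4)·(1.4) + (-1.6)·(-1.6) + (0.4)·(0.4) + (-1.6)·(-1.6) + (1.4)·(1.4)) / 4 = 9.2/4 = 2.3
  S[X_1,X_2] = ((1.4)·(-1) + (-1.6)·(0) + (0.4)·(1) + (-1.6)·(1) + (1.4)·(-1)) / 4 = -4/4 = -1
  S[X_2,X_2] = ((-1)·(-1) + (0)·(0) + (1)·(1) + (1)·(1) + (-1)·(-1)) / 4 = 4/4 = 1

S is symmetric (S[j,i] = S[i,j]). Assembling:

S = [[2.3, -1],
 [-1, 1]]


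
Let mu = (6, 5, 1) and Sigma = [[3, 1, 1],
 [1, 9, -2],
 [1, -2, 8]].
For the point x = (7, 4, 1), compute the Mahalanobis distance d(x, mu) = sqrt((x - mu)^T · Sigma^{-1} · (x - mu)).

Step 1 — centre the observation: (x - mu) = (1, -1, 0).

Step 2 — invert Sigma (cofactor / det for 3×3, or solve directly):
  Sigma^{-1} = [[0.3716, -0.0546, -0.0601],
 [-0.0546, 0.1257, 0.0383],
 [-0.0601, 0.0383, 0.1421]].

Step 3 — form the quadratic (x - mu)^T · Sigma^{-1} · (x - mu):
  Sigma^{-1} · (x - mu) = (0.4262, -0.1803, -0.0984).
  (x - mu)^T · [Sigma^{-1} · (x - mu)] = (1)·(0.4262) + (-1)·(-0.1803) + (0)·(-0.0984) = 0.6066.

Step 4 — take square root: d = √(0.6066) ≈ 0.7788.

d(x, mu) = √(0.6066) ≈ 0.7788


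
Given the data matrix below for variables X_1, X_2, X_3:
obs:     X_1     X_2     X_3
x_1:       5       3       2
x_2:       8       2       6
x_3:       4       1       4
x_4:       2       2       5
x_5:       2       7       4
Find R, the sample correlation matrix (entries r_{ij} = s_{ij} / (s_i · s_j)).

Step 1 — column means:
  mean(X_1) = (5 + 8 + 4 + 2 + 2) / 5 = 21/5 = 4.2
  mean(X_2) = (3 + 2 + 1 + 2 + 7) / 5 = 15/5 = 3
  mean(X_3) = (2 + 6 + 4 + 5 + 4) / 5 = 21/5 = 4.2

Step 2 — sample variances and covariances s[i,j] = (1/(n-1)) · Σ_k (x_{k,i} - mean_i) · (x_{k,j} - mean_j), with n-1 = 4:
  s[X_1,X_1] = ((0.8)·(0.8) + (3.8)·(3.8) + (-0.2)·(-0.2) + (-2.2)·(-2.2) + (-2.2)·(-2.2)) / 4 = 24.8/4 = 6.2
  s[X_1,X_2] = ((0.8)·(0) + (3.8)·(-1) + (-0.2)·(-2) + (-2.2)·(-1) + (-2.2)·(4)) / 4 = -10/4 = -2.5
  s[X_1,X_3] = ((0.8)·(-2.2) + (3.8)·(1.8) + (-0.2)·(-0.2) + (-2.2)·(0.8) + (-2.2)·(-0.2)) / 4 = 3.8/4 = 0.95
  s[X_2,X_2] = ((0)·(0) + (-1)·(-1) + (-2)·(-2) + (-1)·(-1) + (4)·(4)) / 4 = 22/4 = 5.5
  s[X_2,X_3] = ((0)·(-2.2) + (-1)·(1.8) + (-2)·(-0.2) + (-1)·(0.8) + (4)·(-0.2)) / 4 = -3/4 = -0.75
  s[X_3,X_3] = ((-2.2)·(-2.2) + (1.8)·(1.8) + (-0.2)·(-0.2) + (0.8)·(0.8) + (-0.2)·(-0.2)) / 4 = 8.8/4 = 2.2
  Sample standard deviations s_i = √(s[i,i]):
  s(X_1) = √(6.2) = 2.49
  s(X_2) = √(5.5) = 2.3452
  s(X_3) = √(2.2) = 1.4832

Step 3 — r_{ij} = s_{ij} / (s_i · s_j):
  r[X_1,X_1] = 1 (diagonal).
  r[X_1,X_2] = -2.5 / (2.49 · 2.3452) = -2.5 / 5.8395 = -0.4281
  r[X_1,X_3] = 0.95 / (2.49 · 1.4832) = 0.95 / 3.6932 = 0.2572
  r[X_2,X_2] = 1 (diagonal).
  r[X_2,X_3] = -0.75 / (2.3452 · 1.4832) = -0.75 / 3.4785 = -0.2156
  r[X_3,X_3] = 1 (diagonal).

R is symmetric with unit diagonal. Assembling:

R = [[1, -0.4281, 0.2572],
 [-0.4281, 1, -0.2156],
 [0.2572, -0.2156, 1]]


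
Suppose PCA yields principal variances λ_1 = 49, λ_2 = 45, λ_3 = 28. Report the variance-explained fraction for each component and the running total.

Step 1 — total variance = trace(Sigma) = Σ λ_i = 49 + 45 + 28 = 122.

Step 2 — fraction explained by component i = λ_i / Σ λ:
  PC1: 49/122 = 0.4016
  PC2: 45/122 = 0.3689
  PC3: 28/122 = 0.2295

Step 3 — cumulative fraction after k components = (λ_1 + ... + λ_k) / Σ λ:
  k = 1: 49/122 = 0.4016
  k = 2: (49 + 45)/122 = 94/122 = 0.7705
  k = 3: (49 + 45 + 28)/122 = 122/122 = 1

Summary (fraction, with percent):

explained: PC1 0.4016 (40.16%), PC2 0.3689 (36.89%), PC3 0.2295 (22.95%);  cumulative: 0.4016, 0.7705, 1


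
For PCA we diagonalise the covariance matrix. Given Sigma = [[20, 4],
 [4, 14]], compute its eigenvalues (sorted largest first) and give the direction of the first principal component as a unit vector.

Step 1 — characteristic polynomial of 2×2 Sigma:
  det(Sigma - λI) = λ² - trace · λ + det = 0.
  trace = 20 + 14 = 34, det = 20·14 - (4)² = 264.
Step 2 — discriminant:
  Δ = trace² - 4·det = 1156 - 1056 = 100.
Step 3 — eigenvalues:
  λ = (trace ± √Δ)/2 = (34 ± 10)/2,
  λ_1 = 22,  λ_2 = 12.

Step 4 — unit eigenvector for λ_1: solve (Sigma - λ_1 I)v = 0. First row:
  (20 - 22)·v_x + (4)·v_y = 0, i.e. (-2)·v_x + (4)·v_y = 0,
  so v ∝ (b, λ_1 - a) = (4, 2) = u.
  ||u|| = √((4)² + (2)²) = √(20) ≈ 4.4721,
  v_1 = u/||u|| ≈ (0.8944, 0.4472) (||v_1|| = 1).

λ_1 = 22,  λ_2 = 12;  v_1 ≈ (0.8944, 0.4472)


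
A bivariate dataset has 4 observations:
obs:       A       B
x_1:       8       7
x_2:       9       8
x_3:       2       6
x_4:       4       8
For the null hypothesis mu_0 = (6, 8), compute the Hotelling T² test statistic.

Step 1 — sample mean vector:
  mean(A) = (8 + 9 + 2 + 4) / 4 = 23/4 = 5.75
  mean(B) = (7 + 8 + 6 + 8) / 4 = 29/4 = 7.25
  x̄ = (5.75, 7.25),  deviation x̄ - mu_0 = (5.75, 7.25) - (6, 8) = (-0.25, -0.75).

Step 2 — sample covariance matrix, S[i,j] = (1/(n-1)) · Σ_k (x_{k,i} - mean_i) · (x_{k,j} - mean_j), divisor n-1 = 3:
  S[A,A] = ((2.25)·(2.25) + (3.25)·(3.25) + (-3.75)·(-3.75) + (-1.75)·(-1.75)) / 3 = 32.75/3 = 10.9167
  S[A,B] = ((2.25)·(-0.25) + (3.25)·(0.75) + (-3.75)·(-1.25) + (-1.75)·(0.75)) / 3 = 5.25/3 = 1.75
  S[B,B] = ((-0.25)·(-0.25) + (0.75)·(0.75) + (-1.25)·(-1.25) + (0.75)·(0.75)) / 3 = 2.75/3 = 0.9167
  S = [[10.9167, 1.75],
 [1.75, 0.9167]].

Step 3 — invert S. det(S) = 10.9167·0.9167 - (1.75)² = 6.9444.
  S^{-1} = (1/det) · [[d, -b], [-b, a]] = [[0.132, -0.252],
 [-0.252, 1.572]].

Step 4 — quadratic form (x̄ - mu_0)^T · S^{-1} · (x̄ - mu_0):
  S^{-1} · (x̄ - mu_0) = (0.156, -1.116),
  (x̄ - mu_0)^T · [...] = (-0.25)·(0.156) + (-0.75)·(-1.116) = 0.798.

Step 5 — scale by n: T² = 4 · 0.798 = 3.192.

T² ≈ 3.192


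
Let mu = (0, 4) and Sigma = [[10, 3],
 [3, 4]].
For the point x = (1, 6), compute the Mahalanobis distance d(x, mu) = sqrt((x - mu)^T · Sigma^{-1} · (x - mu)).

Step 1 — centre the observation: (x - mu) = (1, 2).

Step 2 — invert Sigma. det(Sigma) = 10·4 - (3)² = 31.
  Sigma^{-1} = (1/det) · [[d, -b], [-b, a]] = [[0.129, -0.0968],
 [-0.0968, 0.3226]].

Step 3 — form the quadratic (x - mu)^T · Sigma^{-1} · (x - mu):
  Sigma^{-1} · (x - mu) = (-0.0645, 0.5484).
  (x - mu)^T · [Sigma^{-1} · (x - mu)] = (1)·(-0.0645) + (2)·(0.5484) = 1.0323.

Step 4 — take square root: d = √(1.0323) ≈ 1.016.

d(x, mu) = √(1.0323) ≈ 1.016


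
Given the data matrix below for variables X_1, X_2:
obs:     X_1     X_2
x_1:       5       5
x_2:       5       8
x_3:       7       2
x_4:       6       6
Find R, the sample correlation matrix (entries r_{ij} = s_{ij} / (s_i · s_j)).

Step 1 — column means:
  mean(X_1) = (5 + 5 + 7 + 6) / 4 = 23/4 = 5.75
  mean(X_2) = (5 + 8 + 2 + 6) / 4 = 21/4 = 5.25

Step 2 — sample variances and covariances s[i,j] = (1/(n-1)) · Σ_k (x_{k,i} - mean_i) · (x_{k,j} - mean_j), with n-1 = 3:
  s[X_1,X_1] = ((-0.75)·(-0.75) + (-0.75)·(-0.75) + (1.25)·(1.25) + (0.25)·(0.25)) / 3 = 2.75/3 = 0.9167
  s[X_1,X_2] = ((-0.75)·(-0.25) + (-0.75)·(2.75) + (1.25)·(-3.25) + (0.25)·(0.75)) / 3 = -5.75/3 = -1.9167
  s[X_2,X_2] = ((-0.25)·(-0.25) + (2.75)·(2.75) + (-3.25)·(-3.25) + (0.75)·(0.75)) / 3 = 18.75/3 = 6.25
  Sample standard deviations s_i = √(s[i,i]):
  s(X_1) = √(0.9167) = 0.9574
  s(X_2) = √(6.25) = 2.5

Step 3 — r_{ij} = s_{ij} / (s_i · s_j):
  r[X_1,X_1] = 1 (diagonal).
  r[X_1,X_2] = -1.9167 / (0.9574 · 2.5) = -1.9167 / 2.3936 = -0.8008
  r[X_2,X_2] = 1 (diagonal).

R is symmetric with unit diagonal. Assembling:

R = [[1, -0.8008],
 [-0.8008, 1]]


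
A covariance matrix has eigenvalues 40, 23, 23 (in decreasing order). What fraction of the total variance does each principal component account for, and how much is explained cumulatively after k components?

Step 1 — total variance = trace(Sigma) = Σ λ_i = 40 + 23 + 23 = 86.

Step 2 — fraction explained by component i = λ_i / Σ λ:
  PC1: 40/86 = 0.4651
  PC2: 23/86 = 0.2674
  PC3: 23/86 = 0.2674

Step 3 — cumulative fraction after k components = (λ_1 + ... + λ_k) / Σ λ:
  k = 1: 40/86 = 0.4651
  k = 2: (40 + 23)/86 = 63/86 = 0.7326
  k = 3: (40 + 23 + 23)/86 = 86/86 = 1

Summary (fraction, with percent):

explained: PC1 0.4651 (46.51%), PC2 0.2674 (26.74%), PC3 0.2674 (26.74%);  cumulative: 0.4651, 0.7326, 1


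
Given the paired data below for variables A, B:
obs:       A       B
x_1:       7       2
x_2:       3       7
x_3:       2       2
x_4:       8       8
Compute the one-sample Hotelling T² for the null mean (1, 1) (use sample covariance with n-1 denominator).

Step 1 — sample mean vector:
  mean(A) = (7 + 3 + 2 + 8) / 4 = 20/4 = 5
  mean(B) = (2 + 7 + 2 + 8) / 4 = 19/4 = 4.75
  x̄ = (5, 4.75),  deviation x̄ - mu_0 = (5, 4.75) - (1, 1) = (4, 3.75).

Step 2 — sample covariance matrix, S[i,j] = (1/(n-1)) · Σ_k (x_{k,i} - mean_i) · (x_{k,j} - mean_j), divisor n-1 = 3:
  S[A,A] = ((2)·(2) + (-2)·(-2) + (-3)·(-3) + (3)·(3)) / 3 = 26/3 = 8.6667
  S[A,B] = ((2)·(-2.75) + (-2)·(2.25) + (-3)·(-2.75) + (3)·(3.25)) / 3 = 8/3 = 2.6667
  S[B,B] = ((-2.75)·(-2.75) + (2.25)·(2.25) + (-2.75)·(-2.75) + (3.25)·(3.25)) / 3 = 30.75/3 = 10.25
  S = [[8.6667, 2.6667],
 [2.6667, 10.25]].

Step 3 — invert S. det(S) = 8.6667·10.25 - (2.6667)² = 81.7222.
  S^{-1} = (1/det) · [[d, -b], [-b, a]] = [[0.1254, -0.0326],
 [-0.0326, 0.1061]].

Step 4 — quadratic form (x̄ - mu_0)^T · S^{-1} · (x̄ - mu_0):
  S^{-1} · (x̄ - mu_0) = (0.3793, 0.2672),
  (x̄ - mu_0)^T · [...] = (4)·(0.3793) + (3.75)·(0.2672) = 2.5192.

Step 5 — scale by n: T² = 4 · 2.5192 = 10.0768.

T² ≈ 10.0768


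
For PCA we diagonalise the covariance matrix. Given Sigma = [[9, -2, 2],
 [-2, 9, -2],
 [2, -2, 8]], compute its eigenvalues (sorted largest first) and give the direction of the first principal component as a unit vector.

Step 1 — characteristic polynomial p(λ) = det(λI - Sigma) = λ³ - tr·λ² + c_1·λ - det, where tr = trace, c_1 = sum of the principal 2×2 minors, det = det(Sigma):
  tr = 9 + 9 + 8 = 26,
  c_1 = (9·9 - (-2)²) + (9·8 - (2)²) + (9·8 - (-2)²) = 77 + 68 + 68 = 213,
  det = 9·(9·8 - (-2)²) - (-2)·((-2)·8 - (-2)·(2)) + (2)·((-2)·(-2) - 9·(2)) = 9·(68) - (-2)·(-12) + (2)·(-14) = 560.
  So p(λ) = λ³ - 26λ² + 213λ - 560.
Step 2 — look for an integer root (rational root theorem: any rational root is an integer divisor of 560). Testing λ = 7:
  p(7) = 343 - 1274 + 1491 - 560 = 0  ✓
  Dividing out (λ - 7): p(λ) = (λ - 7)(λ² - 19λ + 80).
Step 3 — remaining eigenvalues from the quadratic λ² - 19λ + 80 = 0:
  Δ = 19² - 4·80 = 361 - 320 = 41,  λ = (19 ± √41)/2 = (19 ± 6.4031)/2 ≈ 12.7016 or 6.2984.
  Sorted: λ_1 = 12.7016,  λ_2 = 7,  λ_3 = 6.2984  (check: sum = 26 = tr ✓).

Step 4 — unit eigenvector for λ_1 ≈ 12.7016: v spans the null space of (Sigma - λ_1 I), whose rows are
  r_1 = (-3.7016, -2, 2),  r_2 = (-2, -3.7016, -2),  r_3 = (2, -2, -4.7016).
  v is orthogonal to every row, so take v ∝ r_1 × r_2 = ((-2)·(-2) - (2)·(-3.7016), (2)·(-2) - (-3.7016)·(-2), (-3.7016)·(-3.7016) - (-2)·(-2)) ≈ (11.4031, -11.4031, 9.7016).
  Let u = (11.4031, -11.4031, 9.7016).
  ||u|| = √((11.4031)² + (-11.4031)² + (9.7016)²) = √(354.1828) ≈ 18.8197,  v_1 = u/||u|| ≈ (0.6059, -0.6059, 0.5155) (||v_1|| = 1).

λ_1 = 12.7016,  λ_2 = 7,  λ_3 = 6.2984;  v_1 ≈ (0.6059, -0.6059, 0.5155)


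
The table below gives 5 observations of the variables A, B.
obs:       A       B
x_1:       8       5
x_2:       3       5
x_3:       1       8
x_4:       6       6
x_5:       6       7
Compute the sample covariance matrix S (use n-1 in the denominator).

Step 1 — column means:
  mean(A) = (8 + 3 + 1 + 6 + 6) / 5 = 24/5 = 4.8
  mean(B) = (5 + 5 + 8 + 6 + 7) / 5 = 31/5 = 6.2

Step 2 — sample covariance S[i,j] = (1/(n-1)) · Σ_k (x_{k,i} - mean_i) · (x_{k,j} - mean_j), with n-1 = 4.
  S[A,A] = ((3.2)·(3.2) + (-1.8)·(-1.8) + (-3.8)·(-3.8) + (1.2)·(1.2) + (1.2)·(1.2)) / 4 = 30.8/4 = 7.7
  S[A,B] = ((3.2)·(-1.2) + (-1.8)·(-1.2) + (-3.8)·(1.8) + (1.2)·(-0.2) + (1.2)·(0.8)) / 4 = -7.8/4 = -1.95
  S[B,B] = ((-1.2)·(-1.2) + (-1.2)·(-1.2) + (1.8)·(1.8) + (-0.2)·(-0.2) + (0.8)·(0.8)) / 4 = 6.8/4 = 1.7

S is symmetric (S[j,i] = S[i,j]). Assembling:

S = [[7.7, -1.95],
 [-1.95, 1.7]]


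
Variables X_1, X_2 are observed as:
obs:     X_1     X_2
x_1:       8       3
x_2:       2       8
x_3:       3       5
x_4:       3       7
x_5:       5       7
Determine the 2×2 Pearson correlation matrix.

Step 1 — column means:
  mean(X_1) = (8 + 2 + 3 + 3 + 5) / 5 = 21/5 = 4.2
  mean(X_2) = (3 + 8 + 5 + 7 + 7) / 5 = 30/5 = 6

Step 2 — sample variances and covariances s[i,j] = (1/(n-1)) · Σ_k (x_{k,i} - mean_i) · (x_{k,j} - mean_j), with n-1 = 4:
  s[X_1,X_1] = ((3.8)·(3.8) + (-2.2)·(-2.2) + (-1.2)·(-1.2) + (-1.2)·(-1.2) + (0.8)·(0.8)) / 4 = 22.8/4 = 5.7
  s[X_1,X_2] = ((3.8)·(-3) + (-2.2)·(2) + (-1.2)·(-1) + (-1.2)·(1) + (0.8)·(1)) / 4 = -15/4 = -3.75
  s[X_2,X_2] = ((-3)·(-3) + (2)·(2) + (-1)·(-1) + (1)·(1) + (1)·(1)) / 4 = 16/4 = 4
  Sample standard deviations s_i = √(s[i,i]):
  s(X_1) = √(5.7) = 2.3875
  s(X_2) = √(4) = 2

Step 3 — r_{ij} = s_{ij} / (s_i · s_j):
  r[X_1,X_1] = 1 (diagonal).
  r[X_1,X_2] = -3.75 / (2.3875 · 2) = -3.75 / 4.7749 = -0.7854
  r[X_2,X_2] = 1 (diagonal).

R is symmetric with unit diagonal. Assembling:

R = [[1, -0.7854],
 [-0.7854, 1]]


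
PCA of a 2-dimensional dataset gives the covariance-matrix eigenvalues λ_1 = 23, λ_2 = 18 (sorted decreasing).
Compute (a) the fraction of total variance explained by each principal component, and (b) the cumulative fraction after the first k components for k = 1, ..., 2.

Step 1 — total variance = trace(Sigma) = Σ λ_i = 23 + 18 = 41.

Step 2 — fraction explained by component i = λ_i / Σ λ:
  PC1: 23/41 = 0.561
  PC2: 18/41 = 0.439

Step 3 — cumulative fraction after k components = (λ_1 + ... + λ_k) / Σ λ:
  k = 1: 23/41 = 0.561
  k = 2: (23 + 18)/41 = 41/41 = 1

Summary (fraction, with percent):

explained: PC1 0.561 (56.1%), PC2 0.439 (43.9%);  cumulative: 0.561, 1


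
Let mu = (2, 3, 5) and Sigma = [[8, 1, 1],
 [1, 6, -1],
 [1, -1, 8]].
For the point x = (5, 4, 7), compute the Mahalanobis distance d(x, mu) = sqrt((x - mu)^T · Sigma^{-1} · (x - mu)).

Step 1 — centre the observation: (x - mu) = (3, 1, 2).

Step 2 — invert Sigma (cofactor / det for 3×3, or solve directly):
  Sigma^{-1} = [[0.1306, -0.025, -0.0194],
 [-0.025, 0.175, 0.025],
 [-0.0194, 0.025, 0.1306]].

Step 3 — form the quadratic (x - mu)^T · Sigma^{-1} · (x - mu):
  Sigma^{-1} · (x - mu) = (0.3278, 0.15, 0.2278).
  (x - mu)^T · [Sigma^{-1} · (x - mu)] = (3)·(0.3278) + (1)·(0.15) + (2)·(0.2278) = 1.5889.

Step 4 — take square root: d = √(1.5889) ≈ 1.2605.

d(x, mu) = √(1.5889) ≈ 1.2605


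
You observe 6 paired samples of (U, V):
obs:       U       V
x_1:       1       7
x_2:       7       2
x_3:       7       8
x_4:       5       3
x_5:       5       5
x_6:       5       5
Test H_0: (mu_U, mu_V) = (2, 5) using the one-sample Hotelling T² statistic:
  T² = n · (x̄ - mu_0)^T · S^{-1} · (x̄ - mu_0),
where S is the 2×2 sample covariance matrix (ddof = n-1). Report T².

Step 1 — sample mean vector:
  mean(U) = (1 + 7 + 7 + 5 + 5 + 5) / 6 = 30/6 = 5
  mean(V) = (7 + 2 + 8 + 3 + 5 + 5) / 6 = 30/6 = 5
  x̄ = (5, 5),  deviation x̄ - mu_0 = (5, 5) - (2, 5) = (3, 0).

Step 2 — sample covariance matrix, S[i,j] = (1/(n-1)) · Σ_k (x_{k,i} - mean_i) · (x_{k,j} - mean_j), divisor n-1 = 5:
  S[U,U] = ((-4)·(-4) + (2)·(2) + (2)·(2) + (0)·(0) + (0)·(0) + (0)·(0)) / 5 = 24/5 = 4.8
  S[U,V] = ((-4)·(2) + (2)·(-3) + (2)·(3) + (0)·(-2) + (0)·(0) + (0)·(0)) / 5 = -8/5 = -1.6
  S[V,V] = ((2)·(2) + (-3)·(-3) + (3)·(3) + (-2)·(-2) + (0)·(0) + (0)·(0)) / 5 = 26/5 = 5.2
  S = [[4.8, -1.6],
 [-1.6, 5.2]].

Step 3 — invert S. det(S) = 4.8·5.2 - (-1.6)² = 22.4.
  S^{-1} = (1/det) · [[d, -b], [-b, a]] = [[0.2321, 0.0714],
 [0.0714, 0.2143]].

Step 4 — quadratic form (x̄ - mu_0)^T · S^{-1} · (x̄ - mu_0):
  S^{-1} · (x̄ - mu_0) = (0.6964, 0.2143),
  (x̄ - mu_0)^T · [...] = (3)·(0.6964) + (0)·(0.2143) = 2.0893.

Step 5 — scale by n: T² = 6 · 2.0893 = 12.5357.

T² ≈ 12.5357


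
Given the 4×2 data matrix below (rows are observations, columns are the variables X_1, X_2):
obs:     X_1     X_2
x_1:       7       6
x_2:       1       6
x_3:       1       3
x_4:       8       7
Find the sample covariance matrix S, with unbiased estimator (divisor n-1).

Step 1 — column means:
  mean(X_1) = (7 + 1 + 1 + 8) / 4 = 17/4 = 4.25
  mean(X_2) = (6 + 6 + 3 + 7) / 4 = 22/4 = 5.5

Step 2 — sample covariance S[i,j] = (1/(n-1)) · Σ_k (x_{k,i} - mean_i) · (x_{k,j} - mean_j), with n-1 = 3.
  S[X_1,X_1] = ((2.75)·(2.75) + (-3.25)·(-3.25) + (-3.25)·(-3.25) + (3.75)·(3.75)) / 3 = 42.75/3 = 14.25
  S[X_1,X_2] = ((2.75)·(0.5) + (-3.25)·(0.5) + (-3.25)·(-2.5) + (3.75)·(1.5)) / 3 = 13.5/3 = 4.5
  S[X_2,X_2] = ((0.5)·(0.5) + (0.5)·(0.5) + (-2.5)·(-2.5) + (1.5)·(1.5)) / 3 = 9/3 = 3

S is symmetric (S[j,i] = S[i,j]). Assembling:

S = [[14.25, 4.5],
 [4.5, 3]]


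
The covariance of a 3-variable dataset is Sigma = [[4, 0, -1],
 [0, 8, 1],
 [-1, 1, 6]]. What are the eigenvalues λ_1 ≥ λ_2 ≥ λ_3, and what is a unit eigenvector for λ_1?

Step 1 — characteristic polynomial p(λ) = det(λI - Sigma) = λ³ - tr·λ² + c_1·λ - det, where tr = trace, c_1 = sum of the principal 2×2 minors, det = det(Sigma):
  tr = 4 + 8 + 6 = 18,
  c_1 = (4·8 - (0)²) + (4·6 - (-1)²) + (8·6 - (1)²) = 32 + 23 + 47 = 102,
  det = 4·(8·6 - (1)²) - (0)·((0)·6 - (1)·(-1)) + (-1)·((0)·(1) - 8·(-1)) = 4·(47) - (0)·(1) + (-1)·(8) = 180.
  So p(λ) = λ³ - 18λ² + 102λ - 180.
Step 2 — look for an integer root (rational root theorem: any rational root is an integer divisor of 180). Testing λ = 6:
  p(6) = 216 - 648 + 612 - 180 = 0  ✓
  Dividing out (λ - 6): p(λ) = (λ - 6)(λ² - 12λ + 30).
Step 3 — remaining eigenvalues from the quadratic λ² - 12λ + 30 = 0:
  Δ = 12² - 4·30 = 144 - 120 = 24,  λ = (12 ± √24)/2 = (12 ± 4.899)/2 ≈ 8.4495 or 3.5505.
  Sorted: λ_1 = 8.4495,  λ_2 = 6,  λ_3 = 3.5505  (check: sum = 18 = tr ✓).

Step 4 — unit eigenvector for λ_1 ≈ 8.4495: v spans the null space of (Sigma - λ_1 I), whose rows are
  r_1 = (-4.4495, 0, -1),  r_2 = (0, -0.4495, 1),  r_3 = (-1, 1, -2.4495).
  v is orthogonal to every row, so take v ∝ r_1 × r_2 = ((0)·(1) - (-1)·(-0.4495), (-1)·(0) - (-4.4495)·(1), (-4.4495)·(-0.4495) - (0)·(0)) ≈ (-0.4495, 4.4495, 2).
  Rescale (multiply by -1 so the first nonzero entry is positive): u = (0.4495, -4.4495, -2).
  ||u|| = √((0.4495)² + (-4.4495)² + (-2)²) = √(24) ≈ 4.899,  v_1 = u/||u|| ≈ (0.0918, -0.9082, -0.4082) (||v_1|| = 1).

λ_1 = 8.4495,  λ_2 = 6,  λ_3 = 3.5505;  v_1 ≈ (0.0918, -0.9082, -0.4082)


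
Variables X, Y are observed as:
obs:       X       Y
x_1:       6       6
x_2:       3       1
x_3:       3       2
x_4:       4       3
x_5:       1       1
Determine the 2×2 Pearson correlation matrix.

Step 1 — column means:
  mean(X) = (6 + 3 + 3 + 4 + 1) / 5 = 17/5 = 3.4
  mean(Y) = (6 + 1 + 2 + 3 + 1) / 5 = 13/5 = 2.6

Step 2 — sample variances and covariances s[i,j] = (1/(n-1)) · Σ_k (x_{k,i} - mean_i) · (x_{k,j} - mean_j), with n-1 = 4:
  s[X,X] = ((2.6)·(2.6) + (-0.4)·(-0.4) + (-0.4)·(-0.4) + (0.6)·(0.6) + (-2.4)·(-2.4)) / 4 = 13.2/4 = 3.3
  s[X,Y] = ((2.6)·(3.4) + (-0.4)·(-1.6) + (-0.4)·(-0.6) + (0.6)·(0.4) + (-2.4)·(-1.6)) / 4 = 13.8/4 = 3.45
  s[Y,Y] = ((3.4)·(3.4) + (-1.6)·(-1.6) + (-0.6)·(-0.6) + (0.4)·(0.4) + (-1.6)·(-1.6)) / 4 = 17.2/4 = 4.3
  Sample standard deviations s_i = √(s[i,i]):
  s(X) = √(3.3) = 1.8166
  s(Y) = √(4.3) = 2.0736

Step 3 — r_{ij} = s_{ij} / (s_i · s_j):
  r[X,X] = 1 (diagonal).
  r[X,Y] = 3.45 / (1.8166 · 2.0736) = 3.45 / 3.767 = 0.9159
  r[Y,Y] = 1 (diagonal).

R is symmetric with unit diagonal. Assembling:

R = [[1, 0.9159],
 [0.9159, 1]]


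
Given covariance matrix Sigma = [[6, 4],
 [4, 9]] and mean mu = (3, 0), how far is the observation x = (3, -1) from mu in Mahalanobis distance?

Step 1 — centre the observation: (x - mu) = (0, -1).

Step 2 — invert Sigma. det(Sigma) = 6·9 - (4)² = 38.
  Sigma^{-1} = (1/det) · [[d, -b], [-b, a]] = [[0.2368, -0.1053],
 [-0.1053, 0.1579]].

Step 3 — form the quadratic (x - mu)^T · Sigma^{-1} · (x - mu):
  Sigma^{-1} · (x - mu) = (0.1053, -0.1579).
  (x - mu)^T · [Sigma^{-1} · (x - mu)] = (0)·(0.1053) + (-1)·(-0.1579) = 0.1579.

Step 4 — take square root: d = √(0.1579) ≈ 0.3974.

d(x, mu) = √(0.1579) ≈ 0.3974
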